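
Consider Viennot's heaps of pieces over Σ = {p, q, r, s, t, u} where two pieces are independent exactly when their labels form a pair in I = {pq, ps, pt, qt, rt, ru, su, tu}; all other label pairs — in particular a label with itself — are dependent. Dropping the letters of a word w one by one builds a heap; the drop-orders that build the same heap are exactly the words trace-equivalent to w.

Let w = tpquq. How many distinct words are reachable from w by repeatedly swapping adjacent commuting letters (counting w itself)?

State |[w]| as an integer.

10

drop 0:t onto floor
drop 1:p onto floor
drop 2:q onto floor
drop 3:u onto {1:p, 2:q}
drop 4:q onto {3:u}
ground layer = {0:t, 1:p, 2:q}
drop-orders for the pieces not yet dropped (sum over which currently-grounded one goes next):
  1 to go: {0} 1  {4} 1
  2 to go: {0,4} 2  {3,4} 1
  3 to go: {0,3,4} 3  {1,3,4} 1  {2,3,4} 1
  if 0:t drops first: 2 orders
  if 1:p drops first: 4 orders
  if 2:q drops first: 4 orders
heap linearizations: 10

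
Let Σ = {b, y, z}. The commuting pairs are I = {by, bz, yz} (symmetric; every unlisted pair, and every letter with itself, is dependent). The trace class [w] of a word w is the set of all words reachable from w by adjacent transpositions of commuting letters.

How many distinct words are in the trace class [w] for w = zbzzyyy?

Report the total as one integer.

0(z) covers ∅
1(b) covers ∅
2(z) covers 0:z
3(z) covers 2:z
4(y) covers ∅
5(y) covers 4:y
6(y) covers 5:y
floor of heap: 0:z, 1:b, 4:y
completions by unplaced set U, small U first (add the entries for U minus each lowest piece of U):
  |U|=1: {1}:1  {3}:1  {6}:1
  |U|=2: {1,3}:2  {1,6}:2  {2,3}:1  {3,6}:2  {5,6}:1
  |U|=3: {0,2,3}:1  {1,2,3}:3  {1,3,6}:6  {1,5,6}:3  {2,3,6}:3  {3,5,6}:3  {4,5,6}:1
  |U|=4: {0,1,2,3}:4  {0,2,3,6}:4  {1,2,3,6}:12  {1,3,5,6}:12  {1,4,5,6}:4  {2,3,5,6}:6  {3,4,5,6}:4
  |U|=5: {0,1,2,3,6}:20  {0,2,3,5,6}:10  {1,2,3,5,6}:30  {1,3,4,5,6}:20  {2,3,4,5,6}:10
  start at 0(z): 60
  start at 1(b): 20
  start at 4(y): 60
sum over floor = 140

140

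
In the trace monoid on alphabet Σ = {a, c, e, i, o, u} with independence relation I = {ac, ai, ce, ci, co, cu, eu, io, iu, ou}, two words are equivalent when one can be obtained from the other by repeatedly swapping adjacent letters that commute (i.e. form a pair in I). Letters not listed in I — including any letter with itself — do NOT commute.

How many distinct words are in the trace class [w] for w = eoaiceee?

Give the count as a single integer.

#0=e has no predecessor
#1=o depends on [0:e]
#2=a depends on [1:o]
#3=i depends on [0:e]
#4=c has no predecessor
#5=e depends on [2:a, 3:i]
#6=e depends on [5:e]
#7=e depends on [6:e]
sources: [0:e, 4:c]
N(rest) = Σ N(rest − s) over sources s of rest; N(one piece) = 1:
  size 1 → [4]=1  [7]=1
  size 2 → [4,7]=2  [6,7]=1
  size 3 → [4,6,7]=3  [5,6,7]=1
  size 4 → [2,5,6,7]=1  [3,5,6,7]=1  [4,5,6,7]=4
  size 5 → [1,2,5,6,7]=1  [2,3,5,6,7]=2  [2,4,5,6,7]=5  [3,4,5,6,7]=5
  size 6 → [1,2,3,5,6,7]=3  [1,2,4,5,6,7]=6  [2,3,4,5,6,7]=12
  first=0(e) contributes 21
  first=4(c) contributes 3
|[w]| = 24

24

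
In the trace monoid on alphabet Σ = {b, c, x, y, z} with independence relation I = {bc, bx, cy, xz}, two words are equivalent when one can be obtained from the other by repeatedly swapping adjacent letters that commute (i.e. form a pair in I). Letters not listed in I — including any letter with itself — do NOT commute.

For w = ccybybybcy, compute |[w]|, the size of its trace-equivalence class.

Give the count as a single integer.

0(c) covers ∅
1(c) covers 0:c
2(y) covers ∅
3(b) covers 2:y
4(y) covers 3:b
5(b) covers 4:y
6(y) covers 5:b
7(b) covers 6:y
8(c) covers 1:c
9(y) covers 7:b
floor of heap: 0:c, 2:y
completions by unplaced set U, small U first (add the entries for U minus each lowest piece of U):
  |U|=1: {8}:1  {9}:1
  |U|=2: {1,8}:1  {7,9}:1  {8,9}:2
  |U|=3: {0,1,8}:1  {1,8,9}:3  {6,7,9}:1  {7,8,9}:3
  |U|=4: {0,1,8,9}:4  {1,7,8,9}:6  {5,6,7,9}:1  {6,7,8,9}:4
  |U|=5: {0,1,7,8,9}:10  {1,6,7,8,9}:10  {4,5,6,7,9}:1  {5,6,7,8,9}:5
  |U|=6: {0,1,6,7,8,9}:20  {1,5,6,7,8,9}:15  {3,4,5,6,7,9}:1  {4,5,6,7,8,9}:6
  |U|=7: {0,1,5,6,7,8,9}:35  {1,4,5,6,7,8,9}:21  {2,3,4,5,6,7,9}:1  {3,4,5,6,7,8,9}:7
  |U|=8: {0,1,4,5,6,7,8,9}:56  {1,3,4,5,6,7,8,9}:28  {2,3,4,5,6,7,8,9}:8
  start at 0(c): 36
  start at 2(y): 84
sum over floor = 120

120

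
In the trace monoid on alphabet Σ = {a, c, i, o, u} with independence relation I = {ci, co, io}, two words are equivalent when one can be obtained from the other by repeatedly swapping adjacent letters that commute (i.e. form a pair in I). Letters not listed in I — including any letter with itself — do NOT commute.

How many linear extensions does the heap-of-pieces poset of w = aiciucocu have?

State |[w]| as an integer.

0(a) covers ∅
1(i) covers 0:a
2(c) covers 0:a
3(i) covers 1:i
4(u) covers 2:c, 3:i
5(c) covers 4:u
6(o) covers 4:u
7(c) covers 5:c
8(u) covers 6:o, 7:c
floor of heap: 0:a
completions by unplaced set U, small U first (add the entries for U minus each lowest piece of U):
  |U|=1: {8}:1
  |U|=2: {6,8}:1  {7,8}:1
  |U|=3: {5,7,8}:1  {6,7,8}:2
  |U|=4: {5,6,7,8}:3
  |U|=5: {4,5,6,7,8}:3
  |U|=6: {2,4,5,6,7,8}:3  {3,4,5,6,7,8}:3
  |U|=7: {1,3,4,5,6,7,8}:3  {2,3,4,5,6,7,8}:6
  start at 0(a): 9

9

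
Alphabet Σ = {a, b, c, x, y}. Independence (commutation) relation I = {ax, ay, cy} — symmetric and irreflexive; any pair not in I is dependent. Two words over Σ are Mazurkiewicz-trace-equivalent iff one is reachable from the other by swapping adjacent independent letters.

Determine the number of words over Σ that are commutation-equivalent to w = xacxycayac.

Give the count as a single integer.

30

piece 0:x — minimal
piece 1:a — minimal
piece 2:c rests on {0:x, 1:a}
piece 3:x rests on {2:c}
piece 4:y rests on {3:x}
piece 5:c rests on {3:x}
piece 6:a rests on {5:c}
piece 7:y rests on {4:y}
piece 8:a rests on {6:a}
piece 9:c rests on {8:a}
minimal pieces: {0:x, 1:a}
ways to finish when only these pieces remain (= sum over removing one remaining piece with nothing left below it):
  1 left: {7}→1  {9}→1
  2 left: {4,7}→1  {7,9}→2  {8,9}→1
  3 left: {4,7,9}→3  {6,8,9}→1  {7,8,9}→3
  4 left: {4,7,8,9}→6  {5,6,8,9}→1  {6,7,8,9}→4
  5 left: {4,6,7,8,9}→10  {5,6,7,8,9}→5
  6 left: {4,5,6,7,8,9}→15
  7 left: {3,4,5,6,7,8,9}→15
  8 left: {2,3,4,5,6,7,8,9}→15
  placing 0:x first → 15 extensions
  placing 1:a first → 15 extensions
total linear extensions = 30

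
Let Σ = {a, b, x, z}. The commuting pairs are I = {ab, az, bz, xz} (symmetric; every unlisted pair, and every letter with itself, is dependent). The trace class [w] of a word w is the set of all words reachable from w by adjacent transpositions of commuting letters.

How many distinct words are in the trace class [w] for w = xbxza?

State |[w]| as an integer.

drop 0:x onto floor
drop 1:b onto {0:x}
drop 2:x onto {1:b}
drop 3:z onto floor
drop 4:a onto {2:x}
ground layer = {0:x, 3:z}
drop-orders for the pieces not yet dropped (sum over which currently-grounded one goes next):
  1 to go: {3} 1  {4} 1
  2 to go: {2,4} 1  {3,4} 2
  3 to go: {1,2,4} 1  {2,3,4} 3
  if 0:x drops first: 4 orders
  if 3:z drops first: 1 orders
heap linearizations: 5

5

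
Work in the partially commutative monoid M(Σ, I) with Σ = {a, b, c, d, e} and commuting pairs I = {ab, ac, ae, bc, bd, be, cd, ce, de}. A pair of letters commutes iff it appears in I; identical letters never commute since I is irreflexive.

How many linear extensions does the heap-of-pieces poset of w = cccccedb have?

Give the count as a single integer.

336

piece 0:c — minimal
piece 1:c rests on {0:c}
piece 2:c rests on {1:c}
piece 3:c rests on {2:c}
piece 4:c rests on {3:c}
piece 5:e — minimal
piece 6:d — minimal
piece 7:b — minimal
minimal pieces: {0:c, 5:e, 6:d, 7:b}
ways to finish when only these pieces remain (= sum over removing one remaining piece with nothing left below it):
  1 left: {4}→1  {5}→1  {6}→1  {7}→1
  2 left: {3,4}→1  {4,5}→2  {4,6}→2  {4,7}→2  {5,6}→2  {5,7}→2  {6,7}→2
  3 left: {2,3,4}→1  {3,4,5}→3  {3,4,6}→3  {3,4,7}→3  {4,5,6}→6  {4,5,7}→6  {4,6,7}→6  {5,6,7}→6
  4 left: {1,2,3,4}→1  {2,3,4,5}→4  {2,3,4,6}→4  {2,3,4,7}→4  {3,4,5,6}→12  {3,4,5,7}→12  {3,4,6,7}→12  {4,5,6,7}→24
  5 left: {0,1,2,3,4}→1  {1,2,3,4,5}→5  {1,2,3,4,6}→5  {1,2,3,4,7}→5  {2,3,4,5,6}→20  {2,3,4,5,7}→20  {2,3,4,6,7}→20  {3,4,5,6,7}→60
  6 left: {0,1,2,3,4,5}→6  {0,1,2,3,4,6}→6  {0,1,2,3,4,7}→6  {1,2,3,4,5,6}→30  {1,2,3,4,5,7}→30  {1,2,3,4,6,7}→30  {2,3,4,5,6,7}→120
  placing 0:c first → 210 extensions
  placing 5:e first → 42 extensions
  placing 6:d first → 42 extensions
  placing 7:b first → 42 extensions
total linear extensions = 336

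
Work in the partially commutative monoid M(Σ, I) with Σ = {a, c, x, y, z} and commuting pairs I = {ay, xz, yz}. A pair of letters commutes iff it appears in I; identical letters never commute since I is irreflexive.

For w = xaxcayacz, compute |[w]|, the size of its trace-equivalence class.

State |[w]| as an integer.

drop 0:x onto floor
drop 1:a onto {0:x}
drop 2:x onto {1:a}
drop 3:c onto {2:x}
drop 4:a onto {3:c}
drop 5:y onto {3:c}
drop 6:a onto {4:a}
drop 7:c onto {5:y, 6:a}
drop 8:z onto {7:c}
ground layer = {0:x}
drop-orders for the pieces not yet dropped (sum over which currently-grounded one goes next):
  1 to go: {8} 1
  2 to go: {7,8} 1
  3 to go: {5,7,8} 1  {6,7,8} 1
  4 to go: {4,6,7,8} 1  {5,6,7,8} 2
  5 to go: {4,5,6,7,8} 3
  6 to go: {3,4,5,6,7,8} 3
  7 to go: {2,3,4,5,6,7,8} 3
  if 0:x drops first: 3 orders

3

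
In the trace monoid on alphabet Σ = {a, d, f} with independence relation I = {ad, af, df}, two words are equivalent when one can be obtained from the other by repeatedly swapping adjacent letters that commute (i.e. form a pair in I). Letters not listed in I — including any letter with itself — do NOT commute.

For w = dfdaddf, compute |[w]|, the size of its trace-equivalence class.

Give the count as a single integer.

drop 0:d onto floor
drop 1:f onto floor
drop 2:d onto {0:d}
drop 3:a onto floor
drop 4:d onto {2:d}
drop 5:d onto {4:d}
drop 6:f onto {1:f}
ground layer = {0:d, 1:f, 3:a}
drop-orders for the pieces not yet dropped (sum over which currently-grounded one goes next):
  1 to go: {3} 1  {5} 1  {6} 1
  2 to go: {1,6} 1  {3,5} 2  {3,6} 2  {4,5} 1  {5,6} 2
  3 to go: {1,3,6} 3  {1,5,6} 3  {2,4,5} 1  {3,4,5} 3  {3,5,6} 6  {4,5,6} 3
  4 to go: {0,2,4,5} 1  {1,3,5,6} 12  {1,4,5,6} 6  {2,3,4,5} 4  {2,4,5,6} 4  {3,4,5,6} 12
  5 to go: {0,2,3,4,5} 5  {0,2,4,5,6} 5  {1,2,4,5,6} 10  {1,3,4,5,6} 30  {2,3,4,5,6} 20
  if 0:d drops first: 60 orders
  if 1:f drops first: 30 orders
  if 3:a drops first: 15 orders
heap linearizations: 105

105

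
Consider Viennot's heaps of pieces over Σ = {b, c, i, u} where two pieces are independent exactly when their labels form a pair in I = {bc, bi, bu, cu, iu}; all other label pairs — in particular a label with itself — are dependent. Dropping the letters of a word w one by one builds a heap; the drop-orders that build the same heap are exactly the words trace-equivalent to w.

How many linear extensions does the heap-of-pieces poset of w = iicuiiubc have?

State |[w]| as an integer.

252

piece 0:i — minimal
piece 1:i rests on {0:i}
piece 2:c rests on {1:i}
piece 3:u — minimal
piece 4:i rests on {2:c}
piece 5:i rests on {4:i}
piece 6:u rests on {3:u}
piece 7:b — minimal
piece 8:c rests on {5:i}
minimal pieces: {0:i, 3:u, 7:b}
ways to finish when only these pieces remain (= sum over removing one remaining piece with nothing left below it):
  1 left: {6}→1  {7}→1  {8}→1
  2 left: {3,6}→1  {5,8}→1  {6,7}→2  {6,8}→2  {7,8}→2
  3 left: {3,6,7}→3  {3,6,8}→3  {4,5,8}→1  {5,6,8}→3  {5,7,8}→3  {6,7,8}→6
  4 left: {2,4,5,8}→1  {3,5,6,8}→6  {3,6,7,8}→12  {4,5,6,8}→4  {4,5,7,8}→4  {5,6,7,8}→12
  5 left: {1,2,4,5,8}→1  {2,4,5,6,8}→5  {2,4,5,7,8}→5  {3,4,5,6,8}→10  {3,5,6,7,8}→30  {4,5,6,7,8}→20
  6 left: {0,1,2,4,5,8}→1  {1,2,4,5,6,8}→6  {1,2,4,5,7,8}→6  {2,3,4,5,6,8}→15  {2,4,5,6,7,8}→30  {3,4,5,6,7,8}→60
  7 left: {0,1,2,4,5,6,8}→7  {0,1,2,4,5,7,8}→7  {1,2,3,4,5,6,8}→21  {1,2,4,5,6,7,8}→42  {2,3,4,5,6,7,8}→105
  placing 0:i first → 168 extensions
  placing 3:u first → 56 extensions
  placing 7:b first → 28 extensions
total linear extensions = 252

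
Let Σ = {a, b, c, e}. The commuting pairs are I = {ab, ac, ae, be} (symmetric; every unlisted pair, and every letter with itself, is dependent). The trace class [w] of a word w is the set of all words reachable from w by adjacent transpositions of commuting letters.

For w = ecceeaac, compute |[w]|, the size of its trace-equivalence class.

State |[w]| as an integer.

drop 0:e onto floor
drop 1:c onto {0:e}
drop 2:c onto {1:c}
drop 3:e onto {2:c}
drop 4:e onto {3:e}
drop 5:a onto floor
drop 6:a onto {5:a}
drop 7:c onto {4:e}
ground layer = {0:e, 5:a}
drop-orders for the pieces not yet dropped (sum over which currently-grounded one goes next):
  1 to go: {6} 1  {7} 1
  2 to go: {4,7} 1  {5,6} 1  {6,7} 2
  3 to go: {3,4,7} 1  {4,6,7} 3  {5,6,7} 3
  4 to go: {2,3,4,7} 1  {3,4,6,7} 4  {4,5,6,7} 6
  5 to go: {1,2,3,4,7} 1  {2,3,4,6,7} 5  {3,4,5,6,7} 10
  6 to go: {0,1,2,3,4,7} 1  {1,2,3,4,6,7} 6  {2,3,4,5,6,7} 15
  if 0:e drops first: 21 orders
  if 5:a drops first: 7 orders
heap linearizations: 28

28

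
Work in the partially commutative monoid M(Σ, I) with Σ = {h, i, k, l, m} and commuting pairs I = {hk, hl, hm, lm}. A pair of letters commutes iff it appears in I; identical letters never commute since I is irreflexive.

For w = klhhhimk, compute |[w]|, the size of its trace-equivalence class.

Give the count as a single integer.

10

piece 0:k — minimal
piece 1:l rests on {0:k}
piece 2:h — minimal
piece 3:h rests on {2:h}
piece 4:h rests on {3:h}
piece 5:i rests on {1:l, 4:h}
piece 6:m rests on {5:i}
piece 7:k rests on {6:m}
minimal pieces: {0:k, 2:h}
ways to finish when only these pieces remain (= sum over removing one remaining piece with nothing left below it):
  1 left: {7}→1
  2 left: {6,7}→1
  3 left: {5,6,7}→1
  4 left: {1,5,6,7}→1  {4,5,6,7}→1
  5 left: {0,1,5,6,7}→1  {1,4,5,6,7}→2  {3,4,5,6,7}→1
  6 left: {0,1,4,5,6,7}→3  {1,3,4,5,6,7}→3  {2,3,4,5,6,7}→1
  placing 0:k first → 4 extensions
  placing 2:h first → 6 extensions
total linear extensions = 10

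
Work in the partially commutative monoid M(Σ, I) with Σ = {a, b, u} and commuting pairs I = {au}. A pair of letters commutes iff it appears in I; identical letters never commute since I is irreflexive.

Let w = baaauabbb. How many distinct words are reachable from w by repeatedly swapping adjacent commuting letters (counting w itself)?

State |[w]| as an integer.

5

#0=b has no predecessor
#1=a depends on [0:b]
#2=a depends on [1:a]
#3=a depends on [2:a]
#4=u depends on [0:b]
#5=a depends on [3:a]
#6=b depends on [4:u, 5:a]
#7=b depends on [6:b]
#8=b depends on [7:b]
sources: [0:b]
N(rest) = Σ N(rest − s) over sources s of rest; N(one piece) = 1:
  size 1 → [8]=1
  size 2 → [7,8]=1
  size 3 → [6,7,8]=1
  size 4 → [4,6,7,8]=1  [5,6,7,8]=1
  size 5 → [3,5,6,7,8]=1  [4,5,6,7,8]=2
  size 6 → [2,3,5,6,7,8]=1  [3,4,5,6,7,8]=3
  size 7 → [1,2,3,5,6,7,8]=1  [2,3,4,5,6,7,8]=4
  first=0(b) contributes 5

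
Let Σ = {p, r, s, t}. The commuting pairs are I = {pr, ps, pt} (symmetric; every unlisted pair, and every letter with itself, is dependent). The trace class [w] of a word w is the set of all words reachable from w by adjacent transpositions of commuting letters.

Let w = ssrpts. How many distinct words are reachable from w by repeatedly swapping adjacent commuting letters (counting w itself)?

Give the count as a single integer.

piece 0:s — minimal
piece 1:s rests on {0:s}
piece 2:r rests on {1:s}
piece 3:p — minimal
piece 4:t rests on {2:r}
piece 5:s rests on {4:t}
minimal pieces: {0:s, 3:p}
ways to finish when only these pieces remain (= sum over removing one remaining piece with nothing left below it):
  1 left: {3}→1  {5}→1
  2 left: {3,5}→2  {4,5}→1
  3 left: {2,4,5}→1  {3,4,5}→3
  4 left: {1,2,4,5}→1  {2,3,4,5}→4
  placing 0:s first → 5 extensions
  placing 3:p first → 1 extensions
total linear extensions = 6

6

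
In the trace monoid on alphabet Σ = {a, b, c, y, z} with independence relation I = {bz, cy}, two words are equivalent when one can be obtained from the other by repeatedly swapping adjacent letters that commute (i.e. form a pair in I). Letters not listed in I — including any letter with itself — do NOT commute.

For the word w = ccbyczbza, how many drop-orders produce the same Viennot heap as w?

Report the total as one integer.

6

drop 0:c onto floor
drop 1:c onto {0:c}
drop 2:b onto {1:c}
drop 3:y onto {2:b}
drop 4:c onto {2:b}
drop 5:z onto {3:y, 4:c}
drop 6:b onto {3:y, 4:c}
drop 7:z onto {5:z}
drop 8:a onto {6:b, 7:z}
ground layer = {0:c}
drop-orders for the pieces not yet dropped (sum over which currently-grounded one goes next):
  1 to go: {8} 1
  2 to go: {6,8} 1  {7,8} 1
  3 to go: {5,7,8} 1  {6,7,8} 2
  4 to go: {5,6,7,8} 3
  5 to go: {3,5,6,7,8} 3  {4,5,6,7,8} 3
  6 to go: {3,4,5,6,7,8} 6
  7 to go: {2,3,4,5,6,7,8} 6
  if 0:c drops first: 6 orders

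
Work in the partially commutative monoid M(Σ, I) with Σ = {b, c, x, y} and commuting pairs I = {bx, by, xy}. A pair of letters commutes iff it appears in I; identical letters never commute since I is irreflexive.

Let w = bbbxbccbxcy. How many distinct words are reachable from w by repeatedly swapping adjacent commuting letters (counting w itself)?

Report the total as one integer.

10

#0=b has no predecessor
#1=b depends on [0:b]
#2=b depends on [1:b]
#3=x has no predecessor
#4=b depends on [2:b]
#5=c depends on [3:x, 4:b]
#6=c depends on [5:c]
#7=b depends on [6:c]
#8=x depends on [6:c]
#9=c depends on [7:b, 8:x]
#10=y depends on [9:c]
sources: [0:b, 3:x]
N(rest) = Σ N(rest − s) over sources s of rest; N(one piece) = 1:
  size 1 → [10]=1
  size 2 → [9,10]=1
  size 3 → [7,9,10]=1  [8,9,10]=1
  size 4 → [7,8,9,10]=2
  size 5 → [6,7,8,9,10]=2
  size 6 → [5,6,7,8,9,10]=2
  size 7 → [3,5,6,7,8,9,10]=2  [4,5,6,7,8,9,10]=2
  size 8 → [2,4,5,6,7,8,9,10]=2  [3,4,5,6,7,8,9,10]=4
  size 9 → [1,2,4,5,6,7,8,9,10]=2  [2,3,4,5,6,7,8,9,10]=6
  first=0(b) contributes 8
  first=3(x) contributes 2
|[w]| = 10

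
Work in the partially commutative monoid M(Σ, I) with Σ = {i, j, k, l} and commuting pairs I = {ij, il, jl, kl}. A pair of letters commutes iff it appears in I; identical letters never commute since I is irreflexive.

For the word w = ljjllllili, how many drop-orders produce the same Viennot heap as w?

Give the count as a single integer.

1260

piece 0:l — minimal
piece 1:j — minimal
piece 2:j rests on {1:j}
piece 3:l rests on {0:l}
piece 4:l rests on {3:l}
piece 5:l rests on {4:l}
piece 6:l rests on {5:l}
piece 7:i — minimal
piece 8:l rests on {6:l}
piece 9:i rests on {7:i}
minimal pieces: {0:l, 1:j, 7:i}
ways to finish when only these pieces remain (= sum over removing one remaining piece with nothing left below it):
  1 left: {2}→1  {8}→1  {9}→1
  2 left: {1,2}→1  {2,8}→2  {2,9}→2  {6,8}→1  {7,9}→1  {8,9}→2
  3 left: {1,2,8}→3  {1,2,9}→3  {2,6,8}→3  {2,7,9}→3  {2,8,9}→6  {5,6,8}→1  {6,8,9}→3  {7,8,9}→3
  4 left: {1,2,6,8}→6  {1,2,7,9}→6  {1,2,8,9}→12  {2,5,6,8}→4  {2,6,8,9}→12  {2,7,8,9}→12  {4,5,6,8}→1  {5,6,8,9}→4  {6,7,8,9}→6
  5 left: {1,2,5,6,8}→10  {1,2,6,8,9}→30  {1,2,7,8,9}→30  {2,4,5,6,8}→5  {2,5,6,8,9}→20  {2,6,7,8,9}→30  {3,4,5,6,8}→1  {4,5,6,8,9}→5  {5,6,7,8,9}→10
  6 left: {0,3,4,5,6,8}→1  {1,2,4,5,6,8}→15  {1,2,5,6,8,9}→60  {1,2,6,7,8,9}→90  {2,3,4,5,6,8}→6  {2,4,5,6,8,9}→30  {2,5,6,7,8,9}→60  {3,4,5,6,8,9}→6  {4,5,6,7,8,9}→15
  7 left: {0,2,3,4,5,6,8}→7  {0,3,4,5,6,8,9}→7  {1,2,3,4,5,6,8}→21  {1,2,4,5,6,8,9}→105  {1,2,5,6,7,8,9}→210  {2,3,4,5,6,8,9}→42  {2,4,5,6,7,8,9}→105  {3,4,5,6,7,8,9}→21
  8 left: {0,1,2,3,4,5,6,8}→28  {0,2,3,4,5,6,8,9}→56  {0,3,4,5,6,7,8,9}→28  {1,2,3,4,5,6,8,9}→168  {1,2,4,5,6,7,8,9}→420  {2,3,4,5,6,7,8,9}→168
  placing 0:l first → 756 extensions
  placing 1:j first → 252 extensions
  placing 7:i first → 252 extensions
total linear extensions = 1260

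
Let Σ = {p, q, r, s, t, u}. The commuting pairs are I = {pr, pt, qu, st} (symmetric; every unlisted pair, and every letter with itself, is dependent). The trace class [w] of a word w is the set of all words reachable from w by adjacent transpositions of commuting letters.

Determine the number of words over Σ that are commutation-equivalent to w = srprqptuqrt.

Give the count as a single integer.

piece 0:s — minimal
piece 1:r rests on {0:s}
piece 2:p rests on {0:s}
piece 3:r rests on {1:r}
piece 4:q rests on {2:p, 3:r}
piece 5:p rests on {4:q}
piece 6:t rests on {4:q}
piece 7:u rests on {5:p, 6:t}
piece 8:q rests on {5:p, 6:t}
piece 9:r rests on {7:u, 8:q}
piece 10:t rests on {9:r}
minimal pieces: {0:s}
ways to finish when only these pieces remain (= sum over removing one remaining piece with nothing left below it):
  1 left: {10}→1
  2 left: {9,10}→1
  3 left: {7,9,10}→1  {8,9,10}→1
  4 left: {7,8,9,10}→2
  5 left: {5,7,8,9,10}→2  {6,7,8,9,10}→2
  6 left: {5,6,7,8,9,10}→4
  7 left: {4,5,6,7,8,9,10}→4
  8 left: {2,4,5,6,7,8,9,10}→4  {3,4,5,6,7,8,9,10}→4
  9 left: {1,3,4,5,6,7,8,9,10}→4  {2,3,4,5,6,7,8,9,10}→8
  placing 0:s first → 12 extensions

12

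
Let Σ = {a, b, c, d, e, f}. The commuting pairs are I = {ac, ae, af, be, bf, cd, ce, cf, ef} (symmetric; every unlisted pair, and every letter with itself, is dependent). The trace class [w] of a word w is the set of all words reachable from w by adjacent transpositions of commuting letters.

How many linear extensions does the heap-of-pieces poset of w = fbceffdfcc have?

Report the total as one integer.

820

piece 0:f — minimal
piece 1:b — minimal
piece 2:c rests on {1:b}
piece 3:e — minimal
piece 4:f rests on {0:f}
piece 5:f rests on {4:f}
piece 6:d rests on {1:b, 3:e, 5:f}
piece 7:f rests on {6:d}
piece 8:c rests on {2:c}
piece 9:c rests on {8:c}
minimal pieces: {0:f, 1:b, 3:e}
ways to finish when only these pieces remain (= sum over removing one remaining piece with nothing left below it):
  1 left: {7}→1  {9}→1
  2 left: {6,7}→1  {7,9}→2  {8,9}→1
  3 left: {2,8,9}→1  {3,6,7}→1  {5,6,7}→1  {6,7,9}→3  {7,8,9}→3
  4 left: {2,7,8,9}→4  {3,5,6,7}→2  {3,6,7,9}→4  {4,5,6,7}→1  {5,6,7,9}→4  {6,7,8,9}→6
  5 left: {0,4,5,6,7}→1  {2,6,7,8,9}→10  {3,4,5,6,7}→3  {3,5,6,7,9}→10  {3,6,7,8,9}→10  {4,5,6,7,9}→5  {5,6,7,8,9}→10
  6 left: {0,3,4,5,6,7}→4  {0,4,5,6,7,9}→6  {1,2,6,7,8,9}→10  {2,3,6,7,8,9}→20  {2,5,6,7,8,9}→20  {3,4,5,6,7,9}→18  {3,5,6,7,8,9}→30  {4,5,6,7,8,9}→15
  7 left: {0,3,4,5,6,7,9}→28  {0,4,5,6,7,8,9}→21  {1,2,3,6,7,8,9}→30  {1,2,5,6,7,8,9}→30  {2,3,5,6,7,8,9}→70  {2,4,5,6,7,8,9}→35  {3,4,5,6,7,8,9}→63
  8 left: {0,2,4,5,6,7,8,9}→56  {0,3,4,5,6,7,8,9}→112  {1,2,3,5,6,7,8,9}→130  {1,2,4,5,6,7,8,9}→65  {2,3,4,5,6,7,8,9}→168
  placing 0:f first → 363 extensions
  placing 1:b first → 336 extensions
  placing 3:e first → 121 extensions
total linear extensions = 820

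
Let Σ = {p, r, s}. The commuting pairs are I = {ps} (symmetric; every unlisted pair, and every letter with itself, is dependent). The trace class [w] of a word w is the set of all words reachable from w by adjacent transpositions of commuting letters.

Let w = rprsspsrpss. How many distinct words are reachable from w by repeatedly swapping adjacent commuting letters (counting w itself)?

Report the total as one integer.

#0=r has no predecessor
#1=p depends on [0:r]
#2=r depends on [1:p]
#3=s depends on [2:r]
#4=s depends on [3:s]
#5=p depends on [2:r]
#6=s depends on [4:s]
#7=r depends on [5:p, 6:s]
#8=p depends on [7:r]
#9=s depends on [7:r]
#10=s depends on [9:s]
sources: [0:r]
N(rest) = Σ N(rest − s) over sources s of rest; N(one piece) = 1:
  size 1 → [8]=1  [10]=1
  size 2 → [8,10]=2  [9,10]=1
  size 3 → [8,9,10]=3
  size 4 → [7,8,9,10]=3
  size 5 → [5,7,8,9,10]=3  [6,7,8,9,10]=3
  size 6 → [4,6,7,8,9,10]=3  [5,6,7,8,9,10]=6
  size 7 → [3,4,6,7,8,9,10]=3  [4,5,6,7,8,9,10]=9
  size 8 → [3,4,5,6,7,8,9,10]=12
  size 9 → [2,3,4,5,6,7,8,9,10]=12
  first=0(r) contributes 12

12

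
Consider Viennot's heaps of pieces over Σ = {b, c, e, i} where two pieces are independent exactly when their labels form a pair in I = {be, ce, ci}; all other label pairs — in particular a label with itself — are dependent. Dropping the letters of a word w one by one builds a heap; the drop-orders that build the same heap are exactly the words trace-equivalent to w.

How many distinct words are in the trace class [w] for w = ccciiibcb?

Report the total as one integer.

piece 0:c — minimal
piece 1:c rests on {0:c}
piece 2:c rests on {1:c}
piece 3:i — minimal
piece 4:i rests on {3:i}
piece 5:i rests on {4:i}
piece 6:b rests on {2:c, 5:i}
piece 7:c rests on {6:b}
piece 8:b rests on {7:c}
minimal pieces: {0:c, 3:i}
ways to finish when only these pieces remain (= sum over removing one remaining piece with nothing left below it):
  1 left: {8}→1
  2 left: {7,8}→1
  3 left: {6,7,8}→1
  4 left: {2,6,7,8}→1  {5,6,7,8}→1
  5 left: {1,2,6,7,8}→1  {2,5,6,7,8}→2  {4,5,6,7,8}→1
  6 left: {0,1,2,6,7,8}→1  {1,2,5,6,7,8}→3  {2,4,5,6,7,8}→3  {3,4,5,6,7,8}→1
  7 left: {0,1,2,5,6,7,8}→4  {1,2,4,5,6,7,8}→6  {2,3,4,5,6,7,8}→4
  placing 0:c first → 10 extensions
  placing 3:i first → 10 extensions
total linear extensions = 20

20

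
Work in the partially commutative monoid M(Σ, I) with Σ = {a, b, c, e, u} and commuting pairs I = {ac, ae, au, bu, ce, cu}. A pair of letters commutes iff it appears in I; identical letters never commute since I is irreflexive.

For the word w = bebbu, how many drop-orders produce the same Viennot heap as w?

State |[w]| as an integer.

3

0(b) covers ∅
1(e) covers 0:b
2(b) covers 1:e
3(b) covers 2:b
4(u) covers 1:e
floor of heap: 0:b
completions by unplaced set U, small U first (add the entries for U minus each lowest piece of U):
  |U|=1: {3}:1  {4}:1
  |U|=2: {2,3}:1  {3,4}:2
  |U|=3: {2,3,4}:3
  start at 0(b): 3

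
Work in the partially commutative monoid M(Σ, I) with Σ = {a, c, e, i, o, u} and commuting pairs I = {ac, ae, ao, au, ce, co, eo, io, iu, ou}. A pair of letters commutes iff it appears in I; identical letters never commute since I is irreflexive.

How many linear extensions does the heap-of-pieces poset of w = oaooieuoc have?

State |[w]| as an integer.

126

drop 0:o onto floor
drop 1:a onto floor
drop 2:o onto {0:o}
drop 3:o onto {2:o}
drop 4:i onto {1:a}
drop 5:e onto {4:i}
drop 6:u onto {5:e}
drop 7:o onto {3:o}
drop 8:c onto {6:u}
ground layer = {0:o, 1:a}
drop-orders for the pieces not yet dropped (sum over which currently-grounded one goes next):
  1 to go: {7} 1  {8} 1
  2 to go: {3,7} 1  {6,8} 1  {7,8} 2
  3 to go: {2,3,7} 1  {3,7,8} 3  {5,6,8} 1  {6,7,8} 3
  4 to go: {0,2,3,7} 1  {2,3,7,8} 4  {3,6,7,8} 6  {4,5,6,8} 1  {5,6,7,8} 4
  5 to go: {0,2,3,7,8} 5  {1,4,5,6,8} 1  {2,3,6,7,8} 10  {3,5,6,7,8} 10  {4,5,6,7,8} 5
  6 to go: {0,2,3,6,7,8} 15  {1,4,5,6,7,8} 6  {2,3,5,6,7,8} 20  {3,4,5,6,7,8} 15
  7 to go: {0,2,3,5,6,7,8} 35  {1,3,4,5,6,7,8} 21  {2,3,4,5,6,7,8} 35
  if 0:o drops first: 56 orders
  if 1:a drops first: 70 orders
heap linearizations: 126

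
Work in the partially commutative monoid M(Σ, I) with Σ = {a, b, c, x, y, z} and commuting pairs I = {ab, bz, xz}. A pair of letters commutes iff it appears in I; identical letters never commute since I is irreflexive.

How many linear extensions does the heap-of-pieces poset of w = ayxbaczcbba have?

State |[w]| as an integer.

6

drop 0:a onto floor
drop 1:y onto {0:a}
drop 2:x onto {1:y}
drop 3:b onto {2:x}
drop 4:a onto {2:x}
drop 5:c onto {3:b, 4:a}
drop 6:z onto {5:c}
drop 7:c onto {6:z}
drop 8:b onto {7:c}
drop 9:b onto {8:b}
drop 10:a onto {7:c}
ground layer = {0:a}
drop-orders for the pieces not yet dropped (sum over which currently-grounded one goes next):
  1 to go: {9} 1  {10} 1
  2 to go: {8,9} 1  {9,10} 2
  3 to go: {8,9,10} 3
  4 to go: {7,8,9,10} 3
  5 to go: {6,7,8,9,10} 3
  6 to go: {5,6,7,8,9,10} 3
  7 to go: {3,5,6,7,8,9,10} 3  {4,5,6,7,8,9,10} 3
  8 to go: {3,4,5,6,7,8,9,10} 6
  9 to go: {2,3,4,5,6,7,8,9,10} 6
  if 0:a drops first: 6 orders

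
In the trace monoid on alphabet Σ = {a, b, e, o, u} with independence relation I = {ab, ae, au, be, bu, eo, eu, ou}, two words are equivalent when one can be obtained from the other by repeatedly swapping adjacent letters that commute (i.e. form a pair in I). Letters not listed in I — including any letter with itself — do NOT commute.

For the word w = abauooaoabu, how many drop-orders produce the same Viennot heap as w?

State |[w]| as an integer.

0(a) covers ∅
1(b) covers ∅
2(a) covers 0:a
3(u) covers ∅
4(o) covers 1:b, 2:a
5(o) covers 4:o
6(a) covers 5:o
7(o) covers 6:a
8(a) covers 7:o
9(b) covers 7:o
10(u) covers 3:u
floor of heap: 0:a, 1:b, 3:u
completions by unplaced set U, small U first (add the entries for U minus each lowest piece of U):
  |U|=1: {8}:1  {9}:1  {10}:1
  |U|=2: {3,10}:1  {8,9}:2  {8,10}:2  {9,10}:2
  |U|=3: {3,8,10}:3  {3,9,10}:3  {7,8,9}:2  {8,9,10}:6
  |U|=4: {3,8,9,10}:12  {6,7,8,9}:2  {7,8,9,10}:8
  |U|=5: {3,7,8,9,10}:20  {5,6,7,8,9}:2  {6,7,8,9,10}:10
  |U|=6: {3,6,7,8,9,10}:30  {4,5,6,7,8,9}:2  {5,6,7,8,9,10}:12
  |U|=7: {1,4,5,6,7,8,9}:2  {2,4,5,6,7,8,9}:2  {3,5,6,7,8,9,10}:42  {4,5,6,7,8,9,10}:14
  |U|=8: {0,2,4,5,6,7,8,9}:2  {1,2,4,5,6,7,8,9}:4  {1,4,5,6,7,8,9,10}:16  {2,4,5,6,7,8,9,10}:16  {3,4,5,6,7,8,9,10}:56
  |U|=9: {0,1,2,4,5,6,7,8,9}:6  {0,2,4,5,6,7,8,9,10}:18  {1,2,4,5,6,7,8,9,10}:36  {1,3,4,5,6,7,8,9,10}:72  {2,3,4,5,6,7,8,9,10}:72
  start at 0(a): 180
  start at 1(b): 90
  start at 3(u): 60
sum over floor = 330

330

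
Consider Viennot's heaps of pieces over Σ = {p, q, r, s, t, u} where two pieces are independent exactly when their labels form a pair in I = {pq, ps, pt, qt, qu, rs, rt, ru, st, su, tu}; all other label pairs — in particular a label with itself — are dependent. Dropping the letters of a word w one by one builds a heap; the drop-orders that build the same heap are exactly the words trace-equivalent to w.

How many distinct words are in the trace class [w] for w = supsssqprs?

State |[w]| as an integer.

140

0(s) covers ∅
1(u) covers ∅
2(p) covers 1:u
3(s) covers 0:s
4(s) covers 3:s
5(s) covers 4:s
6(q) covers 5:s
7(p) covers 2:p
8(r) covers 6:q, 7:p
9(s) covers 6:q
floor of heap: 0:s, 1:u
completions by unplaced set U, small U first (add the entries for U minus each lowest piece of U):
  |U|=1: {8}:1  {9}:1
  |U|=2: {7,8}:1  {8,9}:2
  |U|=3: {2,7,8}:1  {6,8,9}:2  {7,8,9}:3
  |U|=4: {1,2,7,8}:1  {2,7,8,9}:4  {5,6,8,9}:2  {6,7,8,9}:5
  |U|=5: {1,2,7,8,9}:5  {2,6,7,8,9}:9  {4,5,6,8,9}:2  {5,6,7,8,9}:7
  |U|=6: {1,2,6,7,8,9}:14  {2,5,6,7,8,9}:16  {3,4,5,6,8,9}:2  {4,5,6,7,8,9}:9
  |U|=7: {0,3,4,5,6,8,9}:2  {1,2,5,6,7,8,9}:30  {2,4,5,6,7,8,9}:25  {3,4,5,6,7,8,9}:11
  |U|=8: {0,3,4,5,6,7,8,9}:13  {1,2,4,5,6,7,8,9}:55  {2,3,4,5,6,7,8,9}:36
  start at 0(s): 91
  start at 1(u): 49
sum over floor = 140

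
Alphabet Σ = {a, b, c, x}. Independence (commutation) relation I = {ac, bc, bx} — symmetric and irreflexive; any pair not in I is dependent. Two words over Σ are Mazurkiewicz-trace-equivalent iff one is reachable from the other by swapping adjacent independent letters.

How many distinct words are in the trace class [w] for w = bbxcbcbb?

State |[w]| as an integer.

drop 0:b onto floor
drop 1:b onto {0:b}
drop 2:x onto floor
drop 3:c onto {2:x}
drop 4:b onto {1:b}
drop 5:c onto {3:c}
drop 6:b onto {4:b}
drop 7:b onto {6:b}
ground layer = {0:b, 2:x}
drop-orders for the pieces not yet dropped (sum over which currently-grounded one goes next):
  1 to go: {5} 1  {7} 1
  2 to go: {3,5} 1  {5,7} 2  {6,7} 1
  3 to go: {2,3,5} 1  {3,5,7} 3  {4,6,7} 1  {5,6,7} 3
  4 to go: {1,4,6,7} 1  {2,3,5,7} 4  {3,5,6,7} 6  {4,5,6,7} 4
  5 to go: {0,1,4,6,7} 1  {1,4,5,6,7} 5  {2,3,5,6,7} 10  {3,4,5,6,7} 10
  6 to go: {0,1,4,5,6,7} 6  {1,3,4,5,6,7} 15  {2,3,4,5,6,7} 20
  if 0:b drops first: 35 orders
  if 2:x drops first: 21 orders
heap linearizations: 56

56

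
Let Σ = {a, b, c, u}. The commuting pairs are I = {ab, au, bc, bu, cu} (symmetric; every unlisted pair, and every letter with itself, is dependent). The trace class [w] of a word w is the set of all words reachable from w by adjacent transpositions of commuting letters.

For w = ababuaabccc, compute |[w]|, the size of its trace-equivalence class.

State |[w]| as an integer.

drop 0:a onto floor
drop 1:b onto floor
drop 2:a onto {0:a}
drop 3:b onto {1:b}
drop 4:u onto floor
drop 5:a onto {2:a}
drop 6:a onto {5:a}
drop 7:b onto {3:b}
drop 8:c onto {6:a}
drop 9:c onto {8:c}
drop 10:c onto {9:c}
ground layer = {0:a, 1:b, 4:u}
drop-orders for the pieces not yet dropped (sum over which currently-grounded one goes next):
  1 to go: {4} 1  {7} 1  {10} 1
  2 to go: {3,7} 1  {4,7} 2  {4,10} 2  {7,10} 2  {9,10} 1
  3 to go: {1,3,7} 1  {3,4,7} 3  {3,7,10} 3  {4,7,10} 6  {4,9,10} 3  {7,9,10} 3  {8,9,10} 1
  4 to go: {1,3,4,7} 4  {1,3,7,10} 4  {3,4,7,10} 12  {3,7,9,10} 6  {4,7,9,10} 12  {4,8,9,10} 4  {6,8,9,10} 1  {7,8,9,10} 4
  5 to go: {1,3,4,7,10} 20  {1,3,7,9,10} 10  {3,4,7,9,10} 30  {3,7,8,9,10} 10  {4,6,8,9,10} 5  {4,7,8,9,10} 20  {5,6,8,9,10} 1  {6,7,8,9,10} 5
  6 to go: {1,3,4,7,9,10} 60  {1,3,7,8,9,10} 20  {2,5,6,8,9,10} 1  {3,4,7,8,9,10} 60  {3,6,7,8,9,10} 15  {4,5,6,8,9,10} 6  {4,6,7,8,9,10} 30  {5,6,7,8,9,10} 6
  7 to go: {0,2,5,6,8,9,10} 1  {1,3,4,7,8,9,10} 140  {1,3,6,7,8,9,10} 35  {2,4,5,6,8,9,10} 7  {2,5,6,7,8,9,10} 7  {3,4,6,7,8,9,10} 105  {3,5,6,7,8,9,10} 21  {4,5,6,7,8,9,10} 42
  8 to go: {0,2,4,5,6,8,9,10} 8  {0,2,5,6,7,8,9,10} 8  {1,3,4,6,7,8,9,10} 280  {1,3,5,6,7,8,9,10} 56  {2,3,5,6,7,8,9,10} 28  {2,4,5,6,7,8,9,10} 56  {3,4,5,6,7,8,9,10} 168
  9 to go: {0,2,3,5,6,7,8,9,10} 36  {0,2,4,5,6,7,8,9,10} 72  {1,2,3,5,6,7,8,9,10} 84  {1,3,4,5,6,7,8,9,10} 504  {2,3,4,5,6,7,8,9,10} 252
  if 0:a drops first: 840 orders
  if 1:b drops first: 360 orders
  if 4:u drops first: 120 orders
heap linearizations: 1320

1320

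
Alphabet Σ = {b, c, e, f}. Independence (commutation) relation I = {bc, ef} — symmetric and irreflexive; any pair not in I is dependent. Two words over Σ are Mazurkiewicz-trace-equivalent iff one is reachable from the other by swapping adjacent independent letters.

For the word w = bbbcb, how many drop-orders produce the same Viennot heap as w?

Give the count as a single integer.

0(b) covers ∅
1(b) covers 0:b
2(b) covers 1:b
3(c) covers ∅
4(b) covers 2:b
floor of heap: 0:b, 3:c
completions by unplaced set U, small U first (add the entries for U minus each lowest piece of U):
  |U|=1: {3}:1  {4}:1
  |U|=2: {2,4}:1  {3,4}:2
  |U|=3: {1,2,4}:1  {2,3,4}:3
  start at 0(b): 4
  start at 3(c): 1
sum over floor = 5

5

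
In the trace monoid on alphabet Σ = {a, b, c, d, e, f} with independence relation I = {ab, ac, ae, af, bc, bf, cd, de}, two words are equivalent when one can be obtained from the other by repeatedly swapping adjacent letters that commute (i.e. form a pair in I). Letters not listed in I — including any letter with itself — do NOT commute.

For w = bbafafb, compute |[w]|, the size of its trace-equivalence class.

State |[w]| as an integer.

0(b) covers ∅
1(b) covers 0:b
2(a) covers ∅
3(f) covers ∅
4(a) covers 2:a
5(f) covers 3:f
6(b) covers 1:b
floor of heap: 0:b, 2:a, 3:f
completions by unplaced set U, small U first (add the entries for U minus each lowest piece of U):
  |U|=1: {4}:1  {5}:1  {6}:1
  |U|=2: {1,6}:1  {2,4}:1  {3,5}:1  {4,5}:2  {4,6}:2  {5,6}:2
  |U|=3: {0,1,6}:1  {1,4,6}:3  {1,5,6}:3  {2,4,5}:3  {2,4,6}:3  {3,4,5}:3  {3,5,6}:3  {4,5,6}:6
  |U|=4: {0,1,4,6}:4  {0,1,5,6}:4  {1,2,4,6}:6  {1,3,5,6}:6  {1,4,5,6}:12  {2,3,4,5}:6  {2,4,5,6}:12  {3,4,5,6}:12
  |U|=5: {0,1,2,4,6}:10  {0,1,3,5,6}:10  {0,1,4,5,6}:20  {1,2,4,5,6}:30  {1,3,4,5,6}:30  {2,3,4,5,6}:30
  start at 0(b): 90
  start at 2(a): 60
  start at 3(f): 60
sum over floor = 210

210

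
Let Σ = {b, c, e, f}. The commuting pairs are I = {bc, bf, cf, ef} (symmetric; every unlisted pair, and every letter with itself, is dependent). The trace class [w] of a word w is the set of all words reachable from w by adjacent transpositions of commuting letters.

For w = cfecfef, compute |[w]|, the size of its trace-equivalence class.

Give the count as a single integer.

0(c) covers ∅
1(f) covers ∅
2(e) covers 0:c
3(c) covers 2:e
4(f) covers 1:f
5(e) covers 3:c
6(f) covers 4:f
floor of heap: 0:c, 1:f
completions by unplaced set U, small U first (add the entries for U minus each lowest piece of U):
  |U|=1: {5}:1  {6}:1
  |U|=2: {3,5}:1  {4,6}:1  {5,6}:2
  |U|=3: {1,4,6}:1  {2,3,5}:1  {3,5,6}:3  {4,5,6}:3
  |U|=4: {0,2,3,5}:1  {1,4,5,6}:4  {2,3,5,6}:4  {3,4,5,6}:6
  |U|=5: {0,2,3,5,6}:5  {1,3,4,5,6}:10  {2,3,4,5,6}:10
  start at 0(c): 20
  start at 1(f): 15
sum over floor = 35

35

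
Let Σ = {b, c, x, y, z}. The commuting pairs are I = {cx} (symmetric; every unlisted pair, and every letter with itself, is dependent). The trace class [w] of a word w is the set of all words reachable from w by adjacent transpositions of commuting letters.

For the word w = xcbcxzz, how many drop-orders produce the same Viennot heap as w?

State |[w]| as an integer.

#0=x has no predecessor
#1=c has no predecessor
#2=b depends on [0:x, 1:c]
#3=c depends on [2:b]
#4=x depends on [2:b]
#5=z depends on [3:c, 4:x]
#6=z depends on [5:z]
sources: [0:x, 1:c]
N(rest) = Σ N(rest − s) over sources s of rest; N(one piece) = 1:
  size 1 → [6]=1
  size 2 → [5,6]=1
  size 3 → [3,5,6]=1  [4,5,6]=1
  size 4 → [3,4,5,6]=2
  size 5 → [2,3,4,5,6]=2
  first=0(x) contributes 2
  first=1(c) contributes 2
|[w]| = 4

4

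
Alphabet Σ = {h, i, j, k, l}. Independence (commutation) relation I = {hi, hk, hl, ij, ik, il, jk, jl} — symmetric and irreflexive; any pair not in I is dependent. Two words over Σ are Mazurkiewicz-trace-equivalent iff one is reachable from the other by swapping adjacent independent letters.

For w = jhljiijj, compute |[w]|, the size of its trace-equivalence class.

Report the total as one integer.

piece 0:j — minimal
piece 1:h rests on {0:j}
piece 2:l — minimal
piece 3:j rests on {1:h}
piece 4:i — minimal
piece 5:i rests on {4:i}
piece 6:j rests on {3:j}
piece 7:j rests on {6:j}
minimal pieces: {0:j, 2:l, 4:i}
ways to finish when only these pieces remain (= sum over removing one remaining piece with nothing left below it):
  1 left: {2}→1  {5}→1  {7}→1
  2 left: {2,5}→2  {2,7}→2  {4,5}→1  {5,7}→2  {6,7}→1
  3 left: {2,4,5}→3  {2,5,7}→6  {2,6,7}→3  {3,6,7}→1  {4,5,7}→3  {5,6,7}→3
  4 left: {1,3,6,7}→1  {2,3,6,7}→4  {2,4,5,7}→12  {2,5,6,7}→12  {3,5,6,7}→4  {4,5,6,7}→6
  5 left: {0,1,3,6,7}→1  {1,2,3,6,7}→5  {1,3,5,6,7}→5  {2,3,5,6,7}→20  {2,4,5,6,7}→30  {3,4,5,6,7}→10
  6 left: {0,1,2,3,6,7}→6  {0,1,3,5,6,7}→6  {1,2,3,5,6,7}→30  {1,3,4,5,6,7}→15  {2,3,4,5,6,7}→60
  placing 0:j first → 105 extensions
  placing 2:l first → 21 extensions
  placing 4:i first → 42 extensions
total linear extensions = 168

168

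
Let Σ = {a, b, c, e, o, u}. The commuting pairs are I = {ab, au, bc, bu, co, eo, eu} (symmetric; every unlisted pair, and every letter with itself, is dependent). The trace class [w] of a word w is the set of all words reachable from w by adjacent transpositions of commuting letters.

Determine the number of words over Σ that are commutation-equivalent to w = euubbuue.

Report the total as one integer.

piece 0:e — minimal
piece 1:u — minimal
piece 2:u rests on {1:u}
piece 3:b rests on {0:e}
piece 4:b rests on {3:b}
piece 5:u rests on {2:u}
piece 6:u rests on {5:u}
piece 7:e rests on {4:b}
minimal pieces: {0:e, 1:u}
ways to finish when only these pieces remain (= sum over removing one remaining piece with nothing left below it):
  1 left: {6}→1  {7}→1
  2 left: {4,7}→1  {5,6}→1  {6,7}→2
  3 left: {2,5,6}→1  {3,4,7}→1  {4,6,7}→3  {5,6,7}→3
  4 left: {0,3,4,7}→1  {1,2,5,6}→1  {2,5,6,7}→4  {3,4,6,7}→4  {4,5,6,7}→6
  5 left: {0,3,4,6,7}→5  {1,2,5,6,7}→5  {2,4,5,6,7}→10  {3,4,5,6,7}→10
  6 left: {0,3,4,5,6,7}→15  {1,2,4,5,6,7}→15  {2,3,4,5,6,7}→20
  placing 0:e first → 35 extensions
  placing 1:u first → 35 extensions
total linear extensions = 70

70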